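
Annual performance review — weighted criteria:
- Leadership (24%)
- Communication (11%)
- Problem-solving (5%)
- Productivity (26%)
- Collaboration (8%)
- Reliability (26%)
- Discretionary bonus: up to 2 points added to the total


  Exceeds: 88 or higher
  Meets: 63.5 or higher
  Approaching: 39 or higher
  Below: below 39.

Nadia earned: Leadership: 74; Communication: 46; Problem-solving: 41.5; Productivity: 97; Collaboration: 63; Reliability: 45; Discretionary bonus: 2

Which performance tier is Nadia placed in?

Meets

Weighted total:
  Leadership 74 × 0.24 = 17.76
  Communication 46 × 0.11 = 5.06
  Problem-solving 41.5 × 0.05 = 2.075
  Productivity 97 × 0.26 = 25.22
  Collaboration 63 × 0.08 = 5.04
  Reliability 45 × 0.26 = 11.7
Sum = 66.855
Discretionary bonus: 66.855 + 2 = 68.855
68.855 is ≥ 63.5 and < 88 → Meets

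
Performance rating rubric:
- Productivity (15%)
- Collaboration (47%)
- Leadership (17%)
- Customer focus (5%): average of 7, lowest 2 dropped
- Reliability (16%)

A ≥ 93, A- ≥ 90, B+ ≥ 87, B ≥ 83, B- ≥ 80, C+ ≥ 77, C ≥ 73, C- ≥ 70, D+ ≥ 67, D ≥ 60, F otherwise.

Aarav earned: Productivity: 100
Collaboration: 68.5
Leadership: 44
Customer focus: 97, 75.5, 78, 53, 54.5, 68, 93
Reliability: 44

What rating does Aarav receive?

Customer focus: drop 53, 54.5 → average of remaining 5 = 411.5/5 = 82.3
Weighted total:
  Productivity 100 × 0.15 = 15
  Collaboration 68.5 × 0.47 = 32.195
  Leadership 44 × 0.17 = 7.48
  Customer focus 82.3 × 0.05 = 4.115
  Reliability 44 × 0.16 = 7.04
Sum = 65.83
65.83 is ≥ 60 and < 67 → D

D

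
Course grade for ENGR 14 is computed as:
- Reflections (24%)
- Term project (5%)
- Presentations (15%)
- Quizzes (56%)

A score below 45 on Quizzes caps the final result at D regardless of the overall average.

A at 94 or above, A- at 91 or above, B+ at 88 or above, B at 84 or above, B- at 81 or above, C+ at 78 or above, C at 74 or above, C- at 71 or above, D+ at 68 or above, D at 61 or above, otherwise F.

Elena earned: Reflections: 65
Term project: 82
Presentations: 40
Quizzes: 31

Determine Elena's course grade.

F

Quizzes score 31 < 45: minimum not met.
Weighted total:
  Reflections 65 × 0.24 = 15.6
  Term project 82 × 0.05 = 4.1
  Presentations 40 × 0.15 = 6
  Quizzes 31 × 0.56 = 17.36
Sum = 43.06
43.06 would be F; cap at D applies → F.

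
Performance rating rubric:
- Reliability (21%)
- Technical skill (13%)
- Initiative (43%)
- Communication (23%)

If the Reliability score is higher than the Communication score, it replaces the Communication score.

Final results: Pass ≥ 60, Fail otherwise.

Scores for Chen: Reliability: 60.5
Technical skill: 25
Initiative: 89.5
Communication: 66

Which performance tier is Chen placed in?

Pass

Reliability (60.5) ≤ Communication (66), so Communication stays at 66.
Weighted total:
  Reliability 60.5 × 0.21 = 12.705
  Technical skill 25 × 0.13 = 3.25
  Initiative 89.5 × 0.43 = 38.485
  Communication 66 × 0.23 = 15.18
Sum = 69.62
69.62 ≥ 60 → Pass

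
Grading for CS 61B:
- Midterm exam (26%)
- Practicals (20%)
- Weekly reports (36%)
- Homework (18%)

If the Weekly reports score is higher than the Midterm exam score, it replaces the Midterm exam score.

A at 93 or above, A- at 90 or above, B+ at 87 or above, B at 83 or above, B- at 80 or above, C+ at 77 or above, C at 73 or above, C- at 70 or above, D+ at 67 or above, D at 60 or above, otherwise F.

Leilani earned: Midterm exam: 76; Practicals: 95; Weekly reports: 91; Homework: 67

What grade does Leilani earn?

B+

Weekly reports (91) > Midterm exam (76), so Midterm exam counts as 91.
Weighted total:
  Midterm exam 91 × 0.26 = 23.66
  Practicals 95 × 0.2 = 19
  Weekly reports 91 × 0.36 = 32.76
  Homework 67 × 0.18 = 12.06
Sum = 87.48
87.48 is ≥ 87 and < 90 → B+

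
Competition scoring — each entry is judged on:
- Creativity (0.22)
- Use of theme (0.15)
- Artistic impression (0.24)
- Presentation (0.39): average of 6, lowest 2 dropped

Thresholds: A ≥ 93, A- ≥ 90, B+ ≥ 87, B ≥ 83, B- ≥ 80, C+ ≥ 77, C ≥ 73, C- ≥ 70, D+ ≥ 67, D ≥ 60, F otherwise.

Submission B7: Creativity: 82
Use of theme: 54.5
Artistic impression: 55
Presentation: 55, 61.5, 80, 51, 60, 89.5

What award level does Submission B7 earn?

D+

Presentation: drop 51, 55 → average of remaining 4 = 291/4 = 72.75
Weighted total:
  Creativity 82 × 0.22 = 18.04
  Use of theme 54.5 × 0.15 = 8.175
  Artistic impression 55 × 0.24 = 13.2
  Presentation 72.75 × 0.39 = 28.3725
Sum = 67.7875
67.7875 is ≥ 67 and < 70 → D+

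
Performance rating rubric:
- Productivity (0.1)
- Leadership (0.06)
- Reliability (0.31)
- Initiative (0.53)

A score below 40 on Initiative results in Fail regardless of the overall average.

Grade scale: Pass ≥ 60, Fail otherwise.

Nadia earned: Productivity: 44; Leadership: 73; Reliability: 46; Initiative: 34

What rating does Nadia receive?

Fail

Initiative score 34 < 40: minimum not met.
Weighted total:
  Productivity 44 × 0.1 = 4.4
  Leadership 73 × 0.06 = 4.38
  Reliability 46 × 0.31 = 14.26
  Initiative 34 × 0.53 = 18.02
Sum = 41.06
Because the Initiative minimum was not met, the result is Fail.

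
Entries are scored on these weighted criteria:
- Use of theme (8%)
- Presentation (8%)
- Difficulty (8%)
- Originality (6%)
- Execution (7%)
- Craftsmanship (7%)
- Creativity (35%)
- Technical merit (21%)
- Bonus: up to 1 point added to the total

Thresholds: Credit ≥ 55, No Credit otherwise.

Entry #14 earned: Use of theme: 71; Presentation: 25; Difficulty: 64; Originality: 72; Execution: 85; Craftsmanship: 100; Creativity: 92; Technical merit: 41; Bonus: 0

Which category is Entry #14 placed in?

Weighted total:
  Use of theme 71 × 0.08 = 5.68
  Presentation 25 × 0.08 = 2
  Difficulty 64 × 0.08 = 5.12
  Originality 72 × 0.06 = 4.32
  Execution 85 × 0.07 = 5.95
  Craftsmanship 100 × 0.07 = 7
  Creativity 92 × 0.35 = 32.2
  Technical merit 41 × 0.21 = 8.61
Sum = 70.88
Bonus: 70.88 + 0 = 70.88
70.88 ≥ 55 → Credit

Credit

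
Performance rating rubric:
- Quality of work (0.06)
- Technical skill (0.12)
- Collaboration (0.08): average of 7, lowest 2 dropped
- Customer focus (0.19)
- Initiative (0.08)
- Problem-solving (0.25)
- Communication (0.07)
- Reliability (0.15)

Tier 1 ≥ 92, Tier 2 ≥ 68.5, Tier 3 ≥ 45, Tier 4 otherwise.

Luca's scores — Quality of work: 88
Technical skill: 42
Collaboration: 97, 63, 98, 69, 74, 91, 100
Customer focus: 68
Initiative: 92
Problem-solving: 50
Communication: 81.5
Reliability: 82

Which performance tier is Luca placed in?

Collaboration: drop 63, 69 → average of remaining 5 = 460/5 = 92
Weighted total:
  Quality of work 88 × 0.06 = 5.28
  Technical skill 42 × 0.12 = 5.04
  Collaboration 92 × 0.08 = 7.36
  Customer focus 68 × 0.19 = 12.92
  Initiative 92 × 0.08 = 7.36
  Problem-solving 50 × 0.25 = 12.5
  Communication 81.5 × 0.07 = 5.705
  Reliability 82 × 0.15 = 12.3
Sum = 68.465
68.465 is ≥ 45 and < 68.5 → Tier 3

Tier 3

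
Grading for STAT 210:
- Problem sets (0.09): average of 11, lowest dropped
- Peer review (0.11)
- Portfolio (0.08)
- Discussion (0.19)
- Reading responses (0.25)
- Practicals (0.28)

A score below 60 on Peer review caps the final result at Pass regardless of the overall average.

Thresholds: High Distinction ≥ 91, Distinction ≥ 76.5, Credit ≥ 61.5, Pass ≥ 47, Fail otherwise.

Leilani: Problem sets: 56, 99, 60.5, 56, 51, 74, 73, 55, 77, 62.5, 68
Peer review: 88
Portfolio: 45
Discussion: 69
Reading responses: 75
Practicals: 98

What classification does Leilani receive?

Problem sets: drop 51 → average of remaining 10 = 681/10 = 68.1
Peer review score 88 ≥ 60: minimum met.
Weighted total:
  Problem sets 68.1 × 0.09 = 6.129
  Peer review 88 × 0.11 = 9.68
  Portfolio 45 × 0.08 = 3.6
  Discussion 69 × 0.19 = 13.11
  Reading responses 75 × 0.25 = 18.75
  Practicals 98 × 0.28 = 27.44
Sum = 78.709
78.709 is ≥ 76.5 and < 91 → Distinction

Distinction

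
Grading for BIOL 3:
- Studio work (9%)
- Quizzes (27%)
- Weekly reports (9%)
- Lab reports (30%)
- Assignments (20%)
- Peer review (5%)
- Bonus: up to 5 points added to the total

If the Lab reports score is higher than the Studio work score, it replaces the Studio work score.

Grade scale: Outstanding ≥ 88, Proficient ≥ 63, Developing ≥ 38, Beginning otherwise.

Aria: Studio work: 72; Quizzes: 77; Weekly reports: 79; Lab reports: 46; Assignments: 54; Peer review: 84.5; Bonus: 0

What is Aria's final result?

Proficient

Lab reports (46) ≤ Studio work (72), so Studio work stays at 72.
Weighted total:
  Studio work 72 × 0.09 = 6.48
  Quizzes 77 × 0.27 = 20.79
  Weekly reports 79 × 0.09 = 7.11
  Lab reports 46 × 0.3 = 13.8
  Assignments 54 × 0.2 = 10.8
  Peer review 84.5 × 0.05 = 4.225
Sum = 63.205
Bonus: 63.205 + 0 = 63.205
63.205 is ≥ 63 and < 88 → Proficient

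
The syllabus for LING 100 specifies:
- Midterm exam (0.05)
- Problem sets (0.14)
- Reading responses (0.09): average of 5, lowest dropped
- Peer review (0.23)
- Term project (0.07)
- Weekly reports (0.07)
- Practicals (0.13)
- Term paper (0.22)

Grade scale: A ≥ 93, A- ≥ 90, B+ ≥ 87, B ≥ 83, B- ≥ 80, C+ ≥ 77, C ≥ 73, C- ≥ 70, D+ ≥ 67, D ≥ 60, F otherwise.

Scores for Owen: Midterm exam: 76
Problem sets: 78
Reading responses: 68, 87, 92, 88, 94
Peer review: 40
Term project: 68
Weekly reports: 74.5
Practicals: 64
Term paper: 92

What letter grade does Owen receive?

C-

Reading responses: drop 68 → average of remaining 4 = 361/4 = 90.25
Weighted total:
  Midterm exam 76 × 0.05 = 3.8
  Problem sets 78 × 0.14 = 10.92
  Reading responses 90.25 × 0.09 = 8.1225
  Peer review 40 × 0.23 = 9.2
  Term project 68 × 0.07 = 4.76
  Weekly reports 74.5 × 0.07 = 5.215
  Practicals 64 × 0.13 = 8.32
  Term paper 92 × 0.22 = 20.24
Sum = 70.5775
70.5775 is ≥ 70 and < 73 → C-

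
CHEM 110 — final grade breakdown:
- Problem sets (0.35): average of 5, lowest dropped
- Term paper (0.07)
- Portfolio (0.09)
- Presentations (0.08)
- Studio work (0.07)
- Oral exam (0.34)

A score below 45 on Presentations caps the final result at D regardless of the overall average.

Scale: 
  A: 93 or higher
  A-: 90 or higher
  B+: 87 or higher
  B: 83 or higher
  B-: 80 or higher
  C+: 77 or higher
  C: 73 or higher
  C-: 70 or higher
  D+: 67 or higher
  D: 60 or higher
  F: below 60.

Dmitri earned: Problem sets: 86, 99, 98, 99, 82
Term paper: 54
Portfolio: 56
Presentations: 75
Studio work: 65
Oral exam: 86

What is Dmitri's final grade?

B-

Problem sets: drop 82 → average of remaining 4 = 382/4 = 95.5
Presentations score 75 ≥ 45: minimum met.
Weighted total:
  Problem sets 95.5 × 0.35 = 33.425
  Term paper 54 × 0.07 = 3.78
  Portfolio 56 × 0.09 = 5.04
  Presentations 75 × 0.08 = 6
  Studio work 65 × 0.07 = 4.55
  Oral exam 86 × 0.34 = 29.24
Sum = 82.035
82.035 is ≥ 80 and < 83 → B-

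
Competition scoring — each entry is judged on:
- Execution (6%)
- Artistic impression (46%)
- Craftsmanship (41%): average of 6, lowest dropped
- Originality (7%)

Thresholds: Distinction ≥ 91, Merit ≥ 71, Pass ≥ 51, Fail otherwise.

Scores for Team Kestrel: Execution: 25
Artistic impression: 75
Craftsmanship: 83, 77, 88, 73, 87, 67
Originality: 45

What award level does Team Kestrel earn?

Merit

Craftsmanship: drop 67 → average of remaining 5 = 408/5 = 81.6
Weighted total:
  Execution 25 × 0.06 = 1.5
  Artistic impression 75 × 0.46 = 34.5
  Craftsmanship 81.6 × 0.41 = 33.456
  Originality 45 × 0.07 = 3.15
Sum = 72.606
72.606 is ≥ 71 and < 91 → Merit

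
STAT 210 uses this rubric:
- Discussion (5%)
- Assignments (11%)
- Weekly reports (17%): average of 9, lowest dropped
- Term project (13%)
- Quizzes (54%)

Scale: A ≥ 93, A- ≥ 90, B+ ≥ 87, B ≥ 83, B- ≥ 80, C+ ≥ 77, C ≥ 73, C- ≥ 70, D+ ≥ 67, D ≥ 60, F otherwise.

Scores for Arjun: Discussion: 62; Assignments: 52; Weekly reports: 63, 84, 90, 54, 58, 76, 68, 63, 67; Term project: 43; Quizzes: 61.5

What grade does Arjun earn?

Weekly reports: drop 54 → average of remaining 8 = 569/8 = 71.125
Weighted total:
  Discussion 62 × 0.05 = 3.1
  Assignments 52 × 0.11 = 5.72
  Weekly reports 71.125 × 0.17 = 12.09125
  Term project 43 × 0.13 = 5.59
  Quizzes 61.5 × 0.54 = 33.21
Sum = 59.71125
59.71125 < 60 → F

F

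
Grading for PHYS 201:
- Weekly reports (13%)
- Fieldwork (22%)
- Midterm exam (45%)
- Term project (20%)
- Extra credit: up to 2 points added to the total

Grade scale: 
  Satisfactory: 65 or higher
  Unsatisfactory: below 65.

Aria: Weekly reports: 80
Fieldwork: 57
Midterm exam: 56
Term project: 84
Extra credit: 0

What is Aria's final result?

Weighted total:
  Weekly reports 80 × 0.13 = 10.4
  Fieldwork 57 × 0.22 = 12.54
  Midterm exam 56 × 0.45 = 25.2
  Term project 84 × 0.2 = 16.8
Sum = 64.94
Extra credit: 64.94 + 0 = 64.94
64.94 < 65 → Unsatisfactory

Unsatisfactory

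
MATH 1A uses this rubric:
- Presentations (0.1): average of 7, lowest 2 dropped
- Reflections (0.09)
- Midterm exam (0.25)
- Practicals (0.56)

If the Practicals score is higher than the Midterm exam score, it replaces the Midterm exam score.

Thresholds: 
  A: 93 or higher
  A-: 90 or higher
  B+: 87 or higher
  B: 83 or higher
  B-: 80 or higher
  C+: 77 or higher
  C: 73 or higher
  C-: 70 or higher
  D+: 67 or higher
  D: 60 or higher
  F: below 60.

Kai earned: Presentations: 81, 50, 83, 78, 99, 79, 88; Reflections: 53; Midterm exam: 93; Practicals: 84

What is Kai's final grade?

Presentations: drop 50, 78 → average of remaining 5 = 430/5 = 86
Practicals (84) ≤ Midterm exam (93), so Midterm exam stays at 93.
Weighted total:
  Presentations 86 × 0.1 = 8.6
  Reflections 53 × 0.09 = 4.77
  Midterm exam 93 × 0.25 = 23.25
  Practicals 84 × 0.56 = 47.04
Sum = 83.66
83.66 is ≥ 83 and < 87 → B

B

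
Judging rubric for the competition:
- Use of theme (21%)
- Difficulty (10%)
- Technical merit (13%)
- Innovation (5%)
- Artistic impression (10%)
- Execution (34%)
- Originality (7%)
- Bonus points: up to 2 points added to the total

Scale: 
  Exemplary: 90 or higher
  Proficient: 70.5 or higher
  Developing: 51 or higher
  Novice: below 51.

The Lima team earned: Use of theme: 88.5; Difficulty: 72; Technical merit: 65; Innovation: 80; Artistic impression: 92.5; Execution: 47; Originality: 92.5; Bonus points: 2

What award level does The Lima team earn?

Weighted total:
  Use of theme 88.5 × 0.21 = 18.585
  Difficulty 72 × 0.1 = 7.2
  Technical merit 65 × 0.13 = 8.45
  Innovation 80 × 0.05 = 4
  Artistic impression 92.5 × 0.1 = 9.25
  Execution 47 × 0.34 = 15.98
  Originality 92.5 × 0.07 = 6.475
Sum = 69.94
Bonus points: 69.94 + 2 = 71.94
71.94 is ≥ 70.5 and < 90 → Proficient

Proficient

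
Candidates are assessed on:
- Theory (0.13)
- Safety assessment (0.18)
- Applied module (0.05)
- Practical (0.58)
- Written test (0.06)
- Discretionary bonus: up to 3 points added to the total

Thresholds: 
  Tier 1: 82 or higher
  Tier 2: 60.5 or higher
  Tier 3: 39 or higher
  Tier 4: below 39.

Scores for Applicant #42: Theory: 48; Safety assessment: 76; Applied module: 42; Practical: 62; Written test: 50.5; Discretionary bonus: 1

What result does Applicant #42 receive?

Weighted total:
  Theory 48 × 0.13 = 6.24
  Safety assessment 76 × 0.18 = 13.68
  Applied module 42 × 0.05 = 2.1
  Practical 62 × 0.58 = 35.96
  Written test 50.5 × 0.06 = 3.03
Sum = 61.01
Discretionary bonus: 61.01 + 1 = 62.01
62.01 is ≥ 60.5 and < 82 → Tier 2

Tier 2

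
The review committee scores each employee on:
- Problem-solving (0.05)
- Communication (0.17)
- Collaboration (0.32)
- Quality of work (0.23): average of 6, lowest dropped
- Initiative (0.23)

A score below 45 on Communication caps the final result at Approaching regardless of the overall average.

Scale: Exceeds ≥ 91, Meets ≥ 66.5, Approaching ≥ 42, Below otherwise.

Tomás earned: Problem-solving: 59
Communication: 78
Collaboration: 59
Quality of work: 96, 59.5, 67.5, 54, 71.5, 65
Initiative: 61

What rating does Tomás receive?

Quality of work: drop 54 → average of remaining 5 = 359.5/5 = 71.9
Communication score 78 ≥ 45: minimum met.
Weighted total:
  Problem-solving 59 × 0.05 = 2.95
  Communication 78 × 0.17 = 13.26
  Collaboration 59 × 0.32 = 18.88
  Quality of work 71.9 × 0.23 = 16.537
  Initiative 61 × 0.23 = 14.03
Sum = 65.657
65.657 is ≥ 42 and < 66.5 → Approaching

Approaching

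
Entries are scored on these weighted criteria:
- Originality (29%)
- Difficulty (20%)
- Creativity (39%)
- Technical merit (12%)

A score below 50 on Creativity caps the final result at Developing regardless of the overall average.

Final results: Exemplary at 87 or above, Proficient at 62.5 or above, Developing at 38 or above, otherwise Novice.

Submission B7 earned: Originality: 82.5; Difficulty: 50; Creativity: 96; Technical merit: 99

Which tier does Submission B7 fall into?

Creativity score 96 ≥ 50: minimum met.
Weighted total:
  Originality 82.5 × 0.29 = 23.925
  Difficulty 50 × 0.2 = 10
  Creativity 96 × 0.39 = 37.44
  Technical merit 99 × 0.12 = 11.88
Sum = 83.245
83.245 is ≥ 62.5 and < 87 → Proficient

Proficient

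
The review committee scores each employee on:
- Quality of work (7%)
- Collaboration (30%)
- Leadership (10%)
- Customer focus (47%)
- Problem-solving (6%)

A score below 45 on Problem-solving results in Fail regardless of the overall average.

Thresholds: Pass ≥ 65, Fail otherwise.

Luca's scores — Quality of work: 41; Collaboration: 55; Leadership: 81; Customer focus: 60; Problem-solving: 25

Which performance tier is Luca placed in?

Fail

Problem-solving score 25 < 45: minimum not met.
Weighted total:
  Quality of work 41 × 0.07 = 2.87
  Collaboration 55 × 0.3 = 16.5
  Leadership 81 × 0.1 = 8.1
  Customer focus 60 × 0.47 = 28.2
  Problem-solving 25 × 0.06 = 1.5
Sum = 57.17
Because the Problem-solving minimum was not met, the result is Fail.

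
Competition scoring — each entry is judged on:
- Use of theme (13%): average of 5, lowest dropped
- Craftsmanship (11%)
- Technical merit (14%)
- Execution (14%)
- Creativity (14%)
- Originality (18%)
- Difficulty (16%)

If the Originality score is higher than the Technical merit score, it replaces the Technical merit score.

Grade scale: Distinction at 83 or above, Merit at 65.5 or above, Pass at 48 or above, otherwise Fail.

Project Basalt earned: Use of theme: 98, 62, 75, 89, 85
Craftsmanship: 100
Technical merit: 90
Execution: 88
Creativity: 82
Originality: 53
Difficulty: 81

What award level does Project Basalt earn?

Merit

Use of theme: drop 62 → average of remaining 4 = 347/4 = 86.75
Originality (53) ≤ Technical merit (90), so Technical merit stays at 90.
Weighted total:
  Use of theme 86.75 × 0.13 = 11.2775
  Craftsmanship 100 × 0.11 = 11
  Technical merit 90 × 0.14 = 12.6
  Execution 88 × 0.14 = 12.32
  Creativity 82 × 0.14 = 11.48
  Originality 53 × 0.18 = 9.54
  Difficulty 81 × 0.16 = 12.96
Sum = 81.1775
81.1775 is ≥ 65.5 and < 83 → Merit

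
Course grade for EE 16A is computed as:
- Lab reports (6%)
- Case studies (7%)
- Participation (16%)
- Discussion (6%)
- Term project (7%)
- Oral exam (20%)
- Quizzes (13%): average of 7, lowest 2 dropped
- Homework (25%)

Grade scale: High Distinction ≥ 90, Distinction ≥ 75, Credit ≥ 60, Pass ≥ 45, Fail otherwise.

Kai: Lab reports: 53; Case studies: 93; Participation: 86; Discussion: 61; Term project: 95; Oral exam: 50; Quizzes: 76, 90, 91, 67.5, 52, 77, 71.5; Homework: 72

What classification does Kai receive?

Quizzes: drop 52, 67.5 → average of remaining 5 = 405.5/5 = 81.1
Weighted total:
  Lab reports 53 × 0.06 = 3.18
  Case studies 93 × 0.07 = 6.51
  Participation 86 × 0.16 = 13.76
  Discussion 61 × 0.06 = 3.66
  Term project 95 × 0.07 = 6.65
  Oral exam 50 × 0.2 = 10
  Quizzes 81.1 × 0.13 = 10.543
  Homework 72 × 0.25 = 18
Sum = 72.303
72.303 is ≥ 60 and < 75 → Credit

Credit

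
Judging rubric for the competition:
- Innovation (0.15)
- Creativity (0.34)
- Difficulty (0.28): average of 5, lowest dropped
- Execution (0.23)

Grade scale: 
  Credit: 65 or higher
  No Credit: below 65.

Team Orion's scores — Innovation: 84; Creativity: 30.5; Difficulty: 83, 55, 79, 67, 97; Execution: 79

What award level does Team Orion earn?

No Credit

Difficulty: drop 55 → average of remaining 4 = 326/4 = 81.5
Weighted total:
  Innovation 84 × 0.15 = 12.6
  Creativity 30.5 × 0.34 = 10.37
  Difficulty 81.5 × 0.28 = 22.82
  Execution 79 × 0.23 = 18.17
Sum = 63.96
63.96 < 65 → No Credit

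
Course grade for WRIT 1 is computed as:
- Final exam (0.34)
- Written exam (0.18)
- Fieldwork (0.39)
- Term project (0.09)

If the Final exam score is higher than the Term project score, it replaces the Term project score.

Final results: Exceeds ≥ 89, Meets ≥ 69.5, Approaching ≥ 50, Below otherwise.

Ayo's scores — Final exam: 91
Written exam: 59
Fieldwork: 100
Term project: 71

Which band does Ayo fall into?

Final exam (91) > Term project (71), so Term project counts as 91.
Weighted total:
  Final exam 91 × 0.34 = 30.94
  Written exam 59 × 0.18 = 10.62
  Fieldwork 100 × 0.39 = 39
  Term project 91 × 0.09 = 8.19
Sum = 88.75
88.75 is ≥ 69.5 and < 89 → Meets

Meets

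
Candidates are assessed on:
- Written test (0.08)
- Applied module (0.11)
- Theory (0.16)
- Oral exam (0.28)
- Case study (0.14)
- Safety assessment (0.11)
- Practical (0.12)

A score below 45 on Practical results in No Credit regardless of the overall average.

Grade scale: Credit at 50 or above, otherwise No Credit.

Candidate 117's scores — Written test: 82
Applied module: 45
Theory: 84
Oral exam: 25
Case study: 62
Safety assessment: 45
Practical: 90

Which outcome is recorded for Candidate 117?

Credit

Practical score 90 ≥ 45: minimum met.
Weighted total:
  Written test 82 × 0.08 = 6.56
  Applied module 45 × 0.11 = 4.95
  Theory 84 × 0.16 = 13.44
  Oral exam 25 × 0.28 = 7
  Case study 62 × 0.14 = 8.68
  Safety assessment 45 × 0.11 = 4.95
  Practical 90 × 0.12 = 10.8
Sum = 56.38
56.38 ≥ 50 → Credit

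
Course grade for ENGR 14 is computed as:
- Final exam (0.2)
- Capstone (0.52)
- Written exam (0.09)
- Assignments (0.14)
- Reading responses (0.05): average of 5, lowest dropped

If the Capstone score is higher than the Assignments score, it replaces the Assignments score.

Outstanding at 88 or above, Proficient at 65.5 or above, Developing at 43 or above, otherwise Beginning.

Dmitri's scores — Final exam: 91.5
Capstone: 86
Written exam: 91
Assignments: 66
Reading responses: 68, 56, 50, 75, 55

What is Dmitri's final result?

Proficient

Reading responses: drop 50 → average of remaining 4 = 254/4 = 63.5
Capstone (86) > Assignments (66), so Assignments counts as 86.
Weighted total:
  Final exam 91.5 × 0.2 = 18.3
  Capstone 86 × 0.52 = 44.72
  Written exam 91 × 0.09 = 8.19
  Assignments 86 × 0.14 = 12.04
  Reading responses 63.5 × 0.05 = 3.175
Sum = 86.425
86.425 is ≥ 65.5 and < 88 → Proficient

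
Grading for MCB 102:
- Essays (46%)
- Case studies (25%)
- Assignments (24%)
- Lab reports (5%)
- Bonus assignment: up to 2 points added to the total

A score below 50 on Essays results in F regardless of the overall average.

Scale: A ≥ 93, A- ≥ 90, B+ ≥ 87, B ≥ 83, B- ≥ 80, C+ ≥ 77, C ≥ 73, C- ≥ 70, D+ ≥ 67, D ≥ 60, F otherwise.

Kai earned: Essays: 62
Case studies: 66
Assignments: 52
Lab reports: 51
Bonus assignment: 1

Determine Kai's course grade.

Essays score 62 ≥ 50: minimum met.
Weighted total:
  Essays 62 × 0.46 = 28.52
  Case studies 66 × 0.25 = 16.5
  Assignments 52 × 0.24 = 12.48
  Lab reports 51 × 0.05 = 2.55
Sum = 60.05
Bonus assignment: 60.05 + 1 = 61.05
61.05 is ≥ 60 and < 67 → D

D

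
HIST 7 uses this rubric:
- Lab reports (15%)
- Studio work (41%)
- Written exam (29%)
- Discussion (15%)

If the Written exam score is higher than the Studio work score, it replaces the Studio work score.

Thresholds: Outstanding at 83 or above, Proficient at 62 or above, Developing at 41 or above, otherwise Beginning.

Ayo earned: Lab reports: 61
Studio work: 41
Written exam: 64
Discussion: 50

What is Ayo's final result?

Developing

Written exam (64) > Studio work (41), so Studio work counts as 64.
Weighted total:
  Lab reports 61 × 0.15 = 9.15
  Studio work 64 × 0.41 = 26.24
  Written exam 64 × 0.29 = 18.56
  Discussion 50 × 0.15 = 7.5
Sum = 61.45
61.45 is ≥ 41 and < 62 → Developing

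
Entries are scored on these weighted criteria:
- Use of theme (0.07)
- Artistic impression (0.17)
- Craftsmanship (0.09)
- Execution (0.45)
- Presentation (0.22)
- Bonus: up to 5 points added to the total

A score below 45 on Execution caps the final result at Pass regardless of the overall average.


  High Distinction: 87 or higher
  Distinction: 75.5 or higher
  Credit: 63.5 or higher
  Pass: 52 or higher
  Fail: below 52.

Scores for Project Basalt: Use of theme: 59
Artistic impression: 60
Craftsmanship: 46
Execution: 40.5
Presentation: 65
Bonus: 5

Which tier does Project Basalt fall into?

Pass

Execution score 40.5 < 45: minimum not met.
Weighted total:
  Use of theme 59 × 0.07 = 4.13
  Artistic impression 60 × 0.17 = 10.2
  Craftsmanship 46 × 0.09 = 4.14
  Execution 40.5 × 0.45 = 18.225
  Presentation 65 × 0.22 = 14.3
Sum = 50.995
Bonus: 50.995 + 5 = 55.995
55.995 would be Pass; cap at Pass applies → Pass.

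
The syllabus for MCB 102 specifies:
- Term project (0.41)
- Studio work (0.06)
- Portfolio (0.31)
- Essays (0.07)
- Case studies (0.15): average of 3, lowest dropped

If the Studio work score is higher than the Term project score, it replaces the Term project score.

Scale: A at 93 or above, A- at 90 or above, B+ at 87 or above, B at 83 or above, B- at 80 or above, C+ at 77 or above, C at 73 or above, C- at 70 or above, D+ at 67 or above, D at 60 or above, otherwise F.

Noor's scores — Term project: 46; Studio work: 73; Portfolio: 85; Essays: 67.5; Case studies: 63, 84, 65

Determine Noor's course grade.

C

Case studies: drop 63 → average of remaining 2 = 149/2 = 74.5
Studio work (73) > Term project (46), so Term project counts as 73.
Weighted total:
  Term project 73 × 0.41 = 29.93
  Studio work 73 × 0.06 = 4.38
  Portfolio 85 × 0.31 = 26.35
  Essays 67.5 × 0.07 = 4.725
  Case studies 74.5 × 0.15 = 11.175
Sum = 76.56
76.56 is ≥ 73 and < 77 → C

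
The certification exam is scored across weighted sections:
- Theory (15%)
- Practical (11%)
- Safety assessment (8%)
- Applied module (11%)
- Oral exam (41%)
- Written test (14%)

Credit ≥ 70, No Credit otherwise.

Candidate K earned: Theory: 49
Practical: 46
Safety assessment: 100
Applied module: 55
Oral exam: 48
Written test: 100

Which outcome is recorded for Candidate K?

No Credit

Weighted total:
  Theory 49 × 0.15 = 7.35
  Practical 46 × 0.11 = 5.06
  Safety assessment 100 × 0.08 = 8
  Applied module 55 × 0.11 = 6.05
  Oral exam 48 × 0.41 = 19.68
  Written test 100 × 0.14 = 14
Sum = 60.14
60.14 < 70 → No Credit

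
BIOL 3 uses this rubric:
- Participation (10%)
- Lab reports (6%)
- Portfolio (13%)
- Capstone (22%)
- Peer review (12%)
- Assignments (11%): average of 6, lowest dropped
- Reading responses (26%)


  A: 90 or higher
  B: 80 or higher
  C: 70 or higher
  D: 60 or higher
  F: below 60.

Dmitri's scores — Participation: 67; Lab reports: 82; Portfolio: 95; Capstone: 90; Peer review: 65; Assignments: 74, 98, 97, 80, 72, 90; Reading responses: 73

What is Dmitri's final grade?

B

Assignments: drop 72 → average of remaining 5 = 439/5 = 87.8
Weighted total:
  Participation 67 × 0.1 = 6.7
  Lab reports 82 × 0.06 = 4.92
  Portfolio 95 × 0.13 = 12.35
  Capstone 90 × 0.22 = 19.8
  Peer review 65 × 0.12 = 7.8
  Assignments 87.8 × 0.11 = 9.658
  Reading responses 73 × 0.26 = 18.98
Sum = 80.208
80.208 is ≥ 80 and < 90 → B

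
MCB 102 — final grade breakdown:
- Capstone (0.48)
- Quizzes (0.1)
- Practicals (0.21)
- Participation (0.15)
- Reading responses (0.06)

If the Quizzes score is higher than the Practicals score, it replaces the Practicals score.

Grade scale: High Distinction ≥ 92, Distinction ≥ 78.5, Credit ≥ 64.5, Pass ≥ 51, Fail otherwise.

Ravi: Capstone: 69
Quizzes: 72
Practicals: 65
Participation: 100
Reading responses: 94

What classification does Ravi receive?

Quizzes (72) > Practicals (65), so Practicals counts as 72.
Weighted total:
  Capstone 69 × 0.48 = 33.12
  Quizzes 72 × 0.1 = 7.2
  Practicals 72 × 0.21 = 15.12
  Participation 100 × 0.15 = 15
  Reading responses 94 × 0.06 = 5.64
Sum = 76.08
76.08 is ≥ 64.5 and < 78.5 → Credit

Credit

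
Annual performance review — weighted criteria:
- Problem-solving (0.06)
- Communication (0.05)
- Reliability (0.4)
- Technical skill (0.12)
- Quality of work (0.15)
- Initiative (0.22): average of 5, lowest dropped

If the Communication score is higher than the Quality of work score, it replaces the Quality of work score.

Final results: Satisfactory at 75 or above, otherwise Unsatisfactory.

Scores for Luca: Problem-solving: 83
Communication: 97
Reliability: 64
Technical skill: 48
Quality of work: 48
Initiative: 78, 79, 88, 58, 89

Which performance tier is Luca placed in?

Unsatisfactory

Initiative: drop 58 → average of remaining 4 = 334/4 = 83.5
Communication (97) > Quality of work (48), so Quality of work counts as 97.
Weighted total:
  Problem-solving 83 × 0.06 = 4.98
  Communication 97 × 0.05 = 4.85
  Reliability 64 × 0.4 = 25.6
  Technical skill 48 × 0.12 = 5.76
  Quality of work 97 × 0.15 = 14.55
  Initiative 83.5 × 0.22 = 18.37
Sum = 74.11
74.11 < 75 → Unsatisfactory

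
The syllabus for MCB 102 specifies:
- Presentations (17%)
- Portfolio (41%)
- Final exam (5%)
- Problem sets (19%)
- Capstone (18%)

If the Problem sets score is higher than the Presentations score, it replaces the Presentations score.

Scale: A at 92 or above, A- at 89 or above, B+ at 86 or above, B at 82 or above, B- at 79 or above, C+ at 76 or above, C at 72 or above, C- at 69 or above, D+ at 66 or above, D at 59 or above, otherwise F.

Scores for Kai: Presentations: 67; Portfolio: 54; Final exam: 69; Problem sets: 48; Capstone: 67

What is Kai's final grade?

F

Problem sets (48) ≤ Presentations (67), so Presentations stays at 67.
Weighted total:
  Presentations 67 × 0.17 = 11.39
  Portfolio 54 × 0.41 = 22.14
  Final exam 69 × 0.05 = 3.45
  Problem sets 48 × 0.19 = 9.12
  Capstone 67 × 0.18 = 12.06
Sum = 58.16
58.16 < 59 → F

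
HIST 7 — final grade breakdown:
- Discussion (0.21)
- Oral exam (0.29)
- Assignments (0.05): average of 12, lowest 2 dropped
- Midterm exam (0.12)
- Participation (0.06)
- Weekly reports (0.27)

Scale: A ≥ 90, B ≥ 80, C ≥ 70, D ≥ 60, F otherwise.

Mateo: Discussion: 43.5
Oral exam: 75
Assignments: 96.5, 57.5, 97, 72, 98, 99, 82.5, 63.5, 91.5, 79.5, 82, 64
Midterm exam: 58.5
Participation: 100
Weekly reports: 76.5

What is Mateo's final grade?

Assignments: drop 57.5, 63.5 → average of remaining 10 = 862/10 = 86.2
Weighted total:
  Discussion 43.5 × 0.21 = 9.135
  Oral exam 75 × 0.29 = 21.75
  Assignments 86.2 × 0.05 = 4.31
  Midterm exam 58.5 × 0.12 = 7.02
  Participation 100 × 0.06 = 6
  Weekly reports 76.5 × 0.27 = 20.655
Sum = 68.87
68.87 is ≥ 60 and < 70 → D

D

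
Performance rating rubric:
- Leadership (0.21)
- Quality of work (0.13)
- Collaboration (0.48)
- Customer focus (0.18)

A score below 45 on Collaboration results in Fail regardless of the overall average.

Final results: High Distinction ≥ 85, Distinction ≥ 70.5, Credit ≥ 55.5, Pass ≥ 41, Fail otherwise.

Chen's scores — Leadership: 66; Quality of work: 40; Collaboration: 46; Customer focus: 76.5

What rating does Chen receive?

Pass

Collaboration score 46 ≥ 45: minimum met.
Weighted total:
  Leadership 66 × 0.21 = 13.86
  Quality of work 40 × 0.13 = 5.2
  Collaboration 46 × 0.48 = 22.08
  Customer focus 76.5 × 0.18 = 13.77
Sum = 54.91
54.91 is ≥ 41 and < 55.5 → Pass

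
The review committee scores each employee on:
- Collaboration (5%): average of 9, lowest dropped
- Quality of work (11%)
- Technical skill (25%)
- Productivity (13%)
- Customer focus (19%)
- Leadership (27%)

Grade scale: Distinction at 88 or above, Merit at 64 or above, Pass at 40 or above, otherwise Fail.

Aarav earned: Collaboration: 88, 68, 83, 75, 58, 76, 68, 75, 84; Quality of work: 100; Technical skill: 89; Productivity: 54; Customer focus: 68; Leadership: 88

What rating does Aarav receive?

Collaboration: drop 58 → average of remaining 8 = 617/8 = 77.125
Weighted total:
  Collaboration 77.125 × 0.05 = 3.85625
  Quality of work 100 × 0.11 = 11
  Technical skill 89 × 0.25 = 22.25
  Productivity 54 × 0.13 = 7.02
  Customer focus 68 × 0.19 = 12.92
  Leadership 88 × 0.27 = 23.76
Sum = 80.80625
80.80625 is ≥ 64 and < 88 → Merit

Merit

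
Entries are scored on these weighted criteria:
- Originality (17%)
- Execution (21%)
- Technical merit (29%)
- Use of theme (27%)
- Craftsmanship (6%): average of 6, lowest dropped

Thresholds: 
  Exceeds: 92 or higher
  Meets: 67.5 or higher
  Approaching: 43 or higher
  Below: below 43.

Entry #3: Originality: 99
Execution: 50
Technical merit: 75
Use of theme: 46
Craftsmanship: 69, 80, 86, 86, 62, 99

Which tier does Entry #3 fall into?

Approaching

Craftsmanship: drop 62 → average of remaining 5 = 420/5 = 84
Weighted total:
  Originality 99 × 0.17 = 16.83
  Execution 50 × 0.21 = 10.5
  Technical merit 75 × 0.29 = 21.75
  Use of theme 46 × 0.27 = 12.42
  Craftsmanship 84 × 0.06 = 5.04
Sum = 66.54
66.54 is ≥ 43 and < 67.5 → Approaching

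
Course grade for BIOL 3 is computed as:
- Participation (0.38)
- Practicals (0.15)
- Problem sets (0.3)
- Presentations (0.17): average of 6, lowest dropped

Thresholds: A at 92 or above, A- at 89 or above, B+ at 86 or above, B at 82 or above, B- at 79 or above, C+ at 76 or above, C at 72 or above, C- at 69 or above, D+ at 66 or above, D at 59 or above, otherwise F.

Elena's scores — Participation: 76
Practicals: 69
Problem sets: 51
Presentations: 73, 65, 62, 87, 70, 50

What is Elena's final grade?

Presentations: drop 50 → average of remaining 5 = 357/5 = 71.4
Weighted total:
  Participation 76 × 0.38 = 28.88
  Practicals 69 × 0.15 = 10.35
  Problem sets 51 × 0.3 = 15.3
  Presentations 71.4 × 0.17 = 12.138
Sum = 66.668
66.668 is ≥ 66 and < 69 → D+

D+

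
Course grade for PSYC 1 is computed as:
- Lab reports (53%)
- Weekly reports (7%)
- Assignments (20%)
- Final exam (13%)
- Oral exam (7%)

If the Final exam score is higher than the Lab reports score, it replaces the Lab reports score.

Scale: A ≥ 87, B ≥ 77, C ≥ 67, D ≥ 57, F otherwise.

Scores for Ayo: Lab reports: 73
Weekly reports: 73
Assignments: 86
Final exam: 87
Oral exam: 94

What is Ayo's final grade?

B

Final exam (87) > Lab reports (73), so Lab reports counts as 87.
Weighted total:
  Lab reports 87 × 0.53 = 46.11
  Weekly reports 73 × 0.07 = 5.11
  Assignments 86 × 0.2 = 17.2
  Final exam 87 × 0.13 = 11.31
  Oral exam 94 × 0.07 = 6.58
Sum = 86.31
86.31 is ≥ 77 and < 87 → B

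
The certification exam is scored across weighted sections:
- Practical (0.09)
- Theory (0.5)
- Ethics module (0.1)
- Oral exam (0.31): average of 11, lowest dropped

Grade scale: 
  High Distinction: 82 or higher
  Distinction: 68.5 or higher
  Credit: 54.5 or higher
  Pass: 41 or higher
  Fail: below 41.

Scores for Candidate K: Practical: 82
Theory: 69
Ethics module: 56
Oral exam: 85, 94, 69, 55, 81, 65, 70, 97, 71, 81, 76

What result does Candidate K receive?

Oral exam: drop 55 → average of remaining 10 = 789/10 = 78.9
Weighted total:
  Practical 82 × 0.09 = 7.38
  Theory 69 × 0.5 = 34.5
  Ethics module 56 × 0.1 = 5.6
  Oral exam 78.9 × 0.31 = 24.459
Sum = 71.939
71.939 is ≥ 68.5 and < 82 → Distinction

Distinction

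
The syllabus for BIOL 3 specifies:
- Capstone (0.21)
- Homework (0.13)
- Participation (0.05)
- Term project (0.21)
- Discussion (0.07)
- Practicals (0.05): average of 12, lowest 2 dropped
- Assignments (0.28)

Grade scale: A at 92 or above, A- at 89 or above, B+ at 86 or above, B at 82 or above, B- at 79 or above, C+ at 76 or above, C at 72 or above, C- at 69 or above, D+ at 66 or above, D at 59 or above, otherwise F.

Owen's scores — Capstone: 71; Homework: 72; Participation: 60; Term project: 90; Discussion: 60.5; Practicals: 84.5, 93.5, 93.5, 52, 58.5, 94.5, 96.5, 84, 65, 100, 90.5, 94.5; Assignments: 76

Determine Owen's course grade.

Practicals: drop 52, 58.5 → average of remaining 10 = 896.5/10 = 89.65
Weighted total:
  Capstone 71 × 0.21 = 14.91
  Homework 72 × 0.13 = 9.36
  Participation 60 × 0.05 = 3
  Term project 90 × 0.21 = 18.9
  Discussion 60.5 × 0.07 = 4.235
  Practicals 89.65 × 0.05 = 4.4825
  Assignments 76 × 0.28 = 21.28
Sum = 76.1675
76.1675 is ≥ 76 and < 79 → C+

C+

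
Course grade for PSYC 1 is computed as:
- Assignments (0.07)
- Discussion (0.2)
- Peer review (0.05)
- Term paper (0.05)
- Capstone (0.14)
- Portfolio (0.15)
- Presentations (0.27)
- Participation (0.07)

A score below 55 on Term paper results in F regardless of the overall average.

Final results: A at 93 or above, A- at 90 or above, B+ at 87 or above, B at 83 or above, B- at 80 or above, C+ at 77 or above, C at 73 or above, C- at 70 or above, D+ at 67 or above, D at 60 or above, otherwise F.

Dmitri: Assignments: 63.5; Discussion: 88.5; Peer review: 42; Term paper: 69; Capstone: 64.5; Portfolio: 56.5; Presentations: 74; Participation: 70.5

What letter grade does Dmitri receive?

Term paper score 69 ≥ 55: minimum met.
Weighted total:
  Assignments 63.5 × 0.07 = 4.445
  Discussion 88.5 × 0.2 = 17.7
  Peer review 42 × 0.05 = 2.1
  Term paper 69 × 0.05 = 3.45
  Capstone 64.5 × 0.14 = 9.03
  Portfolio 56.5 × 0.15 = 8.475
  Presentations 74 × 0.27 = 19.98
  Participation 70.5 × 0.07 = 4.935
Sum = 70.115
70.115 is ≥ 70 and < 73 → C-

C-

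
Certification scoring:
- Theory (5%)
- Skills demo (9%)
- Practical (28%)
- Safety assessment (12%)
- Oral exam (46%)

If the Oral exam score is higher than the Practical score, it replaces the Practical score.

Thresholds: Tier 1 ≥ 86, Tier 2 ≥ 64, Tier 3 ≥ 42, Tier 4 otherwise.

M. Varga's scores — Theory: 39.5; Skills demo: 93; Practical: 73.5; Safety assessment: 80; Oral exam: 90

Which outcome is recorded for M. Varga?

Oral exam (90) > Practical (73.5), so Practical counts as 90.
Weighted total:
  Theory 39.5 × 0.05 = 1.975
  Skills demo 93 × 0.09 = 8.37
  Practical 90 × 0.28 = 25.2
  Safety assessment 80 × 0.12 = 9.6
  Oral exam 90 × 0.46 = 41.4
Sum = 86.545
86.545 ≥ 86 → Tier 1

Tier 1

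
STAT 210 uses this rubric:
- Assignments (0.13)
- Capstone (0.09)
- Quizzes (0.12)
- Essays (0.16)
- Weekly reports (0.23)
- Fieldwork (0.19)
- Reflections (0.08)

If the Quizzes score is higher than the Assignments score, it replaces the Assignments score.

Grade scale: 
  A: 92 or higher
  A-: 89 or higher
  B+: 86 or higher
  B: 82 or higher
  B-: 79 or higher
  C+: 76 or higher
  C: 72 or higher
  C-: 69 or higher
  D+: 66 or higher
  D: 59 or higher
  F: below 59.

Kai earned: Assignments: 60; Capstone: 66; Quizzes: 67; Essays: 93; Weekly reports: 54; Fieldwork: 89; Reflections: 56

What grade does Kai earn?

Quizzes (67) > Assignments (60), so Assignments counts as 67.
Weighted total:
  Assignments 67 × 0.13 = 8.71
  Capstone 66 × 0.09 = 5.94
  Quizzes 67 × 0.12 = 8.04
  Essays 93 × 0.16 = 14.88
  Weekly reports 54 × 0.23 = 12.42
  Fieldwork 89 × 0.19 = 16.91
  Reflections 56 × 0.08 = 4.48
Sum = 71.38
71.38 is ≥ 69 and < 72 → C-

C-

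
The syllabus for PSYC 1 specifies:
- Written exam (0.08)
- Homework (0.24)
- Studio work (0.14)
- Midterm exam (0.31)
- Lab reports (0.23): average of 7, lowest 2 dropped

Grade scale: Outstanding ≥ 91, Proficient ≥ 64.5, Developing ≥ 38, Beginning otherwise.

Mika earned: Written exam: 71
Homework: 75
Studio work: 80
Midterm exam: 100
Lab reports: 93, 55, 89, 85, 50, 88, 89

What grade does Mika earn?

Lab reports: drop 50, 55 → average of remaining 5 = 444/5 = 88.8
Weighted total:
  Written exam 71 × 0.08 = 5.68
  Homework 75 × 0.24 = 18
  Studio work 80 × 0.14 = 11.2
  Midterm exam 100 × 0.31 = 31
  Lab reports 88.8 × 0.23 = 20.424
Sum = 86.304
86.304 is ≥ 64.5 and < 91 → Proficient

Proficient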